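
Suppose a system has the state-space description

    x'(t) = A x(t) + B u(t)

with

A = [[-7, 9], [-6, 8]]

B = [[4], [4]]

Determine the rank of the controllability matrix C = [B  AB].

AB = [[8], [8]]
Controllability matrix C = [B  AB] = [[4, 8], [4, 8]]
Every column of C is a scalar multiple of column 1 = [4, 4] (multipliers 1, 2), so the columns span a one-dimensional space.
C ≠ 0, hence rank(C) = 1.
rank(C) = 1 < n = 2, so the pair (A, B) is not completely controllable.

1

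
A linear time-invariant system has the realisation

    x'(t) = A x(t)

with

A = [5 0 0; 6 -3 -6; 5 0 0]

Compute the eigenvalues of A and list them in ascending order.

det(sI - A) = s^3 - (tr A)s^2 + (M11 + M22 + M33)s - det A, where Mii is the 2×2 principal minor of A obtained by deleting row i and column i.
tr A = 5 + (-3) + 0 = 2; M11 = (-3)·0 - (-6)·0 = 0 - 0 = 0; M22 = 5·0 - 0·5 = 0 - 0 = 0; M33 = 5·(-3) - 0·6 = -15 - 0 = -15; sum of minors = -15.
det A = 5·((-3)·0 - (-6)·0) - 0·(6·0 - (-6)·5) + 0·(6·0 - (-3)·5) = 5·0 - 0·30 + 0·15 = 0.
So p(s) = det(sI - A) = s^3 - 2s^2 - 15s.
The constant term is 0, so p(s) = s(s^2 - 2s - 15).
Factor s^2 - 2s - 15: two numbers with sum 2 and product -15 are 5 and -3, so s^2 - 2s - 15 = (s - 5)(s + 3).
Hence p(s) = s (s - 5) (s + 3), with roots -3, 0, 5.
At least one eigenvalue has non-negative real part, so the system is not asymptotically stable.

-3, 0, 5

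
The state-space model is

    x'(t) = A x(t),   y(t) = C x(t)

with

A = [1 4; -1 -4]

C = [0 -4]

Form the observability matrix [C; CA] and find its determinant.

16

CA = [[4, 16]]
Observability matrix O = [C; CA] = [[0, -4], [4, 16]]
det(O) = 0·16 - (-4)·4 = 0 - (-16) = 16
Since det(O) ≠ 0, rank(O) = 2 and the system is completely observable.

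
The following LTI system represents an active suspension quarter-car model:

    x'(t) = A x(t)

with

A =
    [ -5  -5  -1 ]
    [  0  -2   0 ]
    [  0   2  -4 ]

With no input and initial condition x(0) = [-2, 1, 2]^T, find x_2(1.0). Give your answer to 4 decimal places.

0.1353

det(sI - A) = s^3 - (tr A)s^2 + (M11 + M22 + M33)s - det A, where Mii is the 2×2 principal minor of A obtained by deleting row i and column i.
tr A = (-5) + (-2) + (-4) = -11; M11 = (-2)·(-4) - 0·2 = 8 - 0 = 8; M22 = (-5)·(-4) - (-1)·0 = 20 - 0 = 20; M33 = (-5)·(-2) - (-5)·0 = 10 - 0 = 10; sum of minors = 38.
det A = (-5)·((-2)·(-4) - 0·2) - (-5)·(0·(-4) - 0·0) + (-1)·(0·2 - (-2)·0) = (-5)·8 - (-5)·0 + (-1)·0 = -40.
So p(s) = det(sI - A) = s^3 + 11s^2 + 38s + 40.
Rational-root test: any integer root divides 40. Testing small divisors, s = -2 works: p(-2) = -8 + 44 + (-76) + 40 = 0, so (s + 2) is a factor.
Dividing, p(s) = (s + 2)(s^2 + 9s + 20).
Factor s^2 + 9s + 20: two numbers with sum -9 and product 20 are -4 and -5, so s^2 + 9s + 20 = (s + 4)(s + 5).
Hence p(s) = (s + 2) (s + 4) (s + 5), with roots -5, -4, -2.
The eigenvalues -5, -4, -2 are distinct and real, so A is diagonalisable and x(t) = e^{At} x(0) = V diag(e^{λ_i t}) V^{-1} x(0), where the columns of V are the eigenvectors.
λ = -5: A - (-5)I = [[0, -5, -1], [0, 3, 0], [0, 2, 1]]. v must be orthogonal to every row; (row 1) × (row 2) = [3, 0, 0], so take v_1 = [1, 0, 0]^T.
λ = -4: A - (-4)I = [[-1, -5, -1], [0, 2, 0], [0, 2, 0]]. v must be orthogonal to every row; (row 1) × (row 2) = [2, 0, -2], so take v_2 = [-1, 0, 1]^T.
λ = -2: A - (-2)I = [[-3, -5, -1], [0, 0, 0], [0, 2, -2]]. v must be orthogonal to every row; (row 1) × (row 3) = [12, -6, -6], so take v_3 = [-2, 1, 1]^T.
V = [v_1 v_2 v_3] = [[1, -1, -2], [0, 0, 1], [0, 1, 1]] has det V = -1, so V^{-1} = adj(V)/det V = [[1, 1, 1], [0, -1, 1], [0, 1, 0]].
Modal coordinates z(0) = V^{-1} x(0): 1·(-2) + 1·1 + 1·2 = 1; 0·(-2) + (-1)·1 + 1·2 = 1; 0·(-2) + 1·1 + 0·2 = 1; so z(0) = [1, 1, 1]^T.
x_2(t) = Σ_i (v_i)_2 · z_i(0) · e^{λ_i t} (row 2 of V times the modal terms).
x_2(1.0) = 0·1·e^{-5·1.0} + 0·1·e^{-4·1.0} + 1·1·e^{-2·1.0} = 0·0.006738 + 0·0.018316 + 1·0.135335 = 0.1353.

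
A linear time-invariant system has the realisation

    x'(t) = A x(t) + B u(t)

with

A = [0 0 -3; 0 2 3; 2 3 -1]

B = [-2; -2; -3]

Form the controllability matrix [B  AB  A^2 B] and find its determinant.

AB = [[9], [-13], [-7]]
A^2B = [[21], [-47], [-14]]
Controllability matrix C = [B  AB  A^2B] = [[-2, 9, 21], [-2, -13, -47], [-3, -7, -14]]
Expanding along the first row, det(C) = (-2)·((-13)·(-14) - (-47)·(-7)) - 9·((-2)·(-14) - (-47)·(-3)) + 21·((-2)·(-7) - (-13)·(-3)) = (-2)·(-147) - 9·(-113) + 21·(-25) = 786
Since det(C) ≠ 0, rank(C) = 3 and the system is completely controllable.

786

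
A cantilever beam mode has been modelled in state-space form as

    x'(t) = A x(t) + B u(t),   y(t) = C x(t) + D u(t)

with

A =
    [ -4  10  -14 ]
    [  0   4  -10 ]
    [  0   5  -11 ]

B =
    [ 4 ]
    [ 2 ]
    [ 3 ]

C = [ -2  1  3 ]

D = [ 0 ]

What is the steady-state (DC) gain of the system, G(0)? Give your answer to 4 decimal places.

G(0) = C(-A)^{-1}B + D = -C A^{-1} B + D.
det A = -24, so A^{-1} = (1/-24)·adj(A) = [[-1/4, -5/3, 11/6], [0, -11/6, 5/3], [0, -5/6, 2/3]]
A^{-1} B = [7/6, 4/3, 1/3]^T
C A^{-1} B = 0
G(0) = D - C A^{-1} B = 0 - (0) = 0

0.0000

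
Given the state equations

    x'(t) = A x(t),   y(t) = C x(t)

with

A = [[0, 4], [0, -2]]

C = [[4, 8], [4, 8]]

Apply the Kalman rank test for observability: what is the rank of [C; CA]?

1

CA = [[0, 0], [0, 0]]
Observability matrix O = [C; CA] = [[4, 8], [4, 8], [0, 0], [0, 0]]
Every row of O is a scalar multiple of row 1 = [4, 8] (multipliers 1, 1, 0, 0), so the rows span a one-dimensional space.
O ≠ 0, hence rank(O) = 1.
rank(O) = 1 < n = 2, so the pair (A, C) is not completely observable.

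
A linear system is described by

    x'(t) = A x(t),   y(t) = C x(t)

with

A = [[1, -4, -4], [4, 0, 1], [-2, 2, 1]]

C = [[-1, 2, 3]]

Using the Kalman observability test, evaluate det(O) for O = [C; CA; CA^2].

CA = [[1, 10, 9]]
CA^2 = [[23, 14, 15]]
Observability matrix O = [C; CA; CA^2] = [[-1, 2, 3], [1, 10, 9], [23, 14, 15]]
Expanding along the first row, det(O) = (-1)·(10·15 - 9·14) - 2·(1·15 - 9·23) + 3·(1·14 - 10·23) = (-1)·24 - 2·(-192) + 3·(-216) = -288
Since det(O) ≠ 0, rank(O) = 3 and the system is completely observable.

-288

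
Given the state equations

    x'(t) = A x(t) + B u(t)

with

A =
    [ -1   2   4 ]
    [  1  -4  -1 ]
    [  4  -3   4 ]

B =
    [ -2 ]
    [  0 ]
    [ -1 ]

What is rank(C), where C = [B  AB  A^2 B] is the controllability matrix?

3

AB = [[-2], [-1], [-12]]
A^2B = [[-48], [14], [-53]]
Controllability matrix C = [B  AB  A^2B] = [[-2, -2, -48], [0, -1, 14], [-1, -12, -53]]
det(C) = (-2)·((-1)·(-53) - 14·(-12)) - (-2)·(0·(-53) - 14·(-1)) + (-48)·(0·(-12) - (-1)·(-1)) = (-2)·221 - (-2)·14 + (-48)·(-1) = -366 ≠ 0, so rank(C) = 3.
rank(C) = 3 = n, so the pair (A, B) is completely controllable.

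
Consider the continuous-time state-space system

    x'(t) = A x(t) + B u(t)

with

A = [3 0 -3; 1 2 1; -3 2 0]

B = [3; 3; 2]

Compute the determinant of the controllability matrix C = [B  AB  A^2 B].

84

AB = [[3], [11], [-3]]
A^2B = [[18], [22], [13]]
Controllability matrix C = [B  AB  A^2B] = [[3, 3, 18], [3, 11, 22], [2, -3, 13]]
Expanding along the first row, det(C) = 3·(11·13 - 22·(-3)) - 3·(3·13 - 22·2) + 18·(3·(-3) - 11·2) = 3·209 - 3·(-5) + 18·(-31) = 84
Since det(C) ≠ 0, rank(C) = 3 and the system is completely controllable.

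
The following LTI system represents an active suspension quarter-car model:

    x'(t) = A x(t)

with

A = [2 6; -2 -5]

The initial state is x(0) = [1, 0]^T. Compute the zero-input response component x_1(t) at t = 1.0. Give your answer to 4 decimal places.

1.0655

det(sI - A) = s^2 - (tr A)s + det A, with tr A = 2 + (-5) = -3 and det A = 2·(-5) - 6·(-2) = -10 - (-12) = 2.
So p(s) = det(sI - A) = s^2 + 3s + 2.
Factor s^2 + 3s + 2: two numbers with sum -3 and product 2 are -1 and -2, so s^2 + 3s + 2 = (s + 1)(s + 2).
Hence p(s) = (s + 1) (s + 2), with roots -2, -1.
The eigenvalues -2, -1 are distinct and real, so A is diagonalisable and x(t) = e^{At} x(0) = V diag(e^{λ_i t}) V^{-1} x(0), where the columns of V are the eigenvectors.
λ = -2: A - (-2)I = [[4, 6], [-2, -3]]. Row 1 gives 4·v1 + 6·v2 = 0, so take v_1 = [3, -2]^T.
λ = -1: A - (-1)I = [[3, 6], [-2, -4]]. Row 1 gives 3·v1 + 6·v2 = 0, so take v_2 = [-2, 1]^T.
V = [v_1 v_2] = [[3, -2], [-2, 1]] has det V = -1, so V^{-1} = adj(V)/det V = [[-1, -2], [-2, -3]].
Modal coordinates z(0) = V^{-1} x(0): (-1)·1 + (-2)·0 = -1; (-2)·1 + (-3)·0 = -2; so z(0) = [-1, -2]^T.
x_1(t) = Σ_i (v_i)_1 · z_i(0) · e^{λ_i t} (row 1 of V times the modal terms).
x_1(1.0) = 3·(-1)·e^{-2·1.0} + (-2)·(-2)·e^{-1·1.0} = (-3)·0.135335 + 4·0.367879 = 1.0655.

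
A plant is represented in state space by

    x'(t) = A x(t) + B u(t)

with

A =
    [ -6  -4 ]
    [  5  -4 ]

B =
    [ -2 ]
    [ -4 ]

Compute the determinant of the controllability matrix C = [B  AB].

AB = [[28], [6]]
Controllability matrix C = [B  AB] = [[-2, 28], [-4, 6]]
det(C) = (-2)·6 - 28·(-4) = -12 - (-112) = 100
Since det(C) ≠ 0, rank(C) = 2 and the system is completely controllable.

100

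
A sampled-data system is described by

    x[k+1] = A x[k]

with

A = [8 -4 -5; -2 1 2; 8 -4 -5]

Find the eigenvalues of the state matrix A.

det(zI - A) = z^3 - (tr A)z^2 + (M11 + M22 + M33)z - det A, where Mii is the 2×2 principal minor of A obtained by deleting row i and column i.
tr A = 8 + 1 + (-5) = 4; M11 = 1·(-5) - 2·(-4) = -5 - (-8) = 3; M22 = 8·(-5) - (-5)·8 = -40 - (-40) = 0; M33 = 8·1 - (-4)·(-2) = 8 - 8 = 0; sum of minors = 3.
det A = 8·(1·(-5) - 2·(-4)) - (-4)·((-2)·(-5) - 2·8) + (-5)·((-2)·(-4) - 1·8) = 8·3 - (-4)·(-6) + (-5)·0 = 0.
So p(z) = det(zI - A) = z^3 - 4z^2 + 3z.
The constant term is 0, so p(z) = z(z^2 - 4z + 3).
Factor z^2 - 4z + 3: two numbers with sum 4 and product 3 are 3 and 1, so z^2 - 4z + 3 = (z - 3)(z - 1).
Hence p(z) = z (z - 3) (z - 1), with roots 0, 1, 3.

0, 1, 3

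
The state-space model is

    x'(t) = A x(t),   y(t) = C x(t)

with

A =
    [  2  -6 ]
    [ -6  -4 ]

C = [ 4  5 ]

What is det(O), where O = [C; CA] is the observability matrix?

-66

CA = [[-22, -44]]
Observability matrix O = [C; CA] = [[4, 5], [-22, -44]]
det(O) = 4·(-44) - 5·(-22) = -176 - (-110) = -66
Since det(O) ≠ 0, rank(O) = 2 and the system is completely observable.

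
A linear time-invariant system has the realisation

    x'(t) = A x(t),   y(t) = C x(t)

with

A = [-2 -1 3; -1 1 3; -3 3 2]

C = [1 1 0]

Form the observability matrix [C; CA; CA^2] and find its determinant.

CA = [[-3, 0, 6]]
CA^2 = [[-12, 21, 3]]
Observability matrix O = [C; CA; CA^2] = [[1, 1, 0], [-3, 0, 6], [-12, 21, 3]]
Expanding along the first row, det(O) = 1·(0·3 - 6·21) - 1·((-3)·3 - 6·(-12)) + 0·((-3)·21 - 0·(-12)) = 1·(-126) - 1·63 + 0·(-63) = -189
Since det(O) ≠ 0, rank(O) = 3 and the system is completely observable.

-189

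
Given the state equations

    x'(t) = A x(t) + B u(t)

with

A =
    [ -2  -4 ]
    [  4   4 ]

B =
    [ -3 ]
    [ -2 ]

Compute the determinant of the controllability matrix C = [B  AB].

AB = [[14], [-20]]
Controllability matrix C = [B  AB] = [[-3, 14], [-2, -20]]
det(C) = (-3)·(-20) - 14·(-2) = 60 - (-28) = 88
Since det(C) ≠ 0, rank(C) = 2 and the system is completely controllable.

88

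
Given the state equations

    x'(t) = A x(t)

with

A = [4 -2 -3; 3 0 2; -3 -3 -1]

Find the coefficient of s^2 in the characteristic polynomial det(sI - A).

Expand det(sI - A) for the 3×3 matrix.
p(s) = s^3 - 3s^2 - s - 57.
(Check: constant term = det(-A) = (-1)^3 det A = -57; coefficient of s^2 = -tr A = -3.)
The coefficient of s^2 is -3.

-3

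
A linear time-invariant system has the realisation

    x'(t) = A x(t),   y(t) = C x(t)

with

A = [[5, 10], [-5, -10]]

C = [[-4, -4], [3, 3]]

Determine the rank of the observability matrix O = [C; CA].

1

CA = [[0, 0], [0, 0]]
Observability matrix O = [C; CA] = [[-4, -4], [3, 3], [0, 0], [0, 0]]
Every row of O is a scalar multiple of row 1 = [-4, -4] (multipliers 1, -3/4, 0, 0), so the rows span a one-dimensional space.
O ≠ 0, hence rank(O) = 1.
rank(O) = 1 < n = 2, so the pair (A, C) is not completely observable.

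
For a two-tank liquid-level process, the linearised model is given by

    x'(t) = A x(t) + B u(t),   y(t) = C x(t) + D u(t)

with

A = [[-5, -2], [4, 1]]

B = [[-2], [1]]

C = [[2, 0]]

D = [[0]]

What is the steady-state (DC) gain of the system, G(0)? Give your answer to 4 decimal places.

G(0) = C(-A)^{-1}B + D = -C A^{-1} B + D.
det A = 3, so A^{-1} = (1/3)·adj(A) = [[1/3, 2/3], [-4/3, -5/3]]
A^{-1} B = [0, 1]^T
C A^{-1} B = 0
G(0) = D - C A^{-1} B = 0 - (0) = 0

0.0000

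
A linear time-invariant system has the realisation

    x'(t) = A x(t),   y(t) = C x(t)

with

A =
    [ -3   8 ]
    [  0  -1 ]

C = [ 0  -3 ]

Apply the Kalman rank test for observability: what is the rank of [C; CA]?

CA = [[0, 3]]
Observability matrix O = [C; CA] = [[0, -3], [0, 3]]
Every row of O is a scalar multiple of row 1 = [0, -3] (multipliers 1, -1), so the rows span a one-dimensional space.
O ≠ 0, hence rank(O) = 1.
rank(O) = 1 < n = 2, so the pair (A, C) is not completely observable.

1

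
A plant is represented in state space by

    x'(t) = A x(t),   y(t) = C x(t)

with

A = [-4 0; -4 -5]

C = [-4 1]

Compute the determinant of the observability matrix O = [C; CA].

CA = [[12, -5]]
Observability matrix O = [C; CA] = [[-4, 1], [12, -5]]
det(O) = (-4)·(-5) - 1·12 = 20 - 12 = 8
Since det(O) ≠ 0, rank(O) = 2 and the system is completely observable.

8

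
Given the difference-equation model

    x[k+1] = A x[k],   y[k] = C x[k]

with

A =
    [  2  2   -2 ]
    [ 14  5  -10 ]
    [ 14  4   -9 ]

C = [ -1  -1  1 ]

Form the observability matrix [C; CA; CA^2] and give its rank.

2

CA = [[-2, -3, 3]]
CA^2 = [[-4, -7, 7]]
Observability matrix O = [C; CA; CA^2] = [[-1, -1, 1], [-2, -3, 3], [-4, -7, 7]]
The columns c1, c2, c3 of O are linearly dependent: c2 + c3 = 0 (check each entry), so rank(O) ≤ 2.
The 2×2 minor from rows 1, 2, columns 1, 2 is (-1)·(-3) - (-1)·(-2) = 3 - 2 = 1 ≠ 0, so rank(O) = 2.
rank(O) = 2 < n = 3, so the pair (A, C) is not completely observable.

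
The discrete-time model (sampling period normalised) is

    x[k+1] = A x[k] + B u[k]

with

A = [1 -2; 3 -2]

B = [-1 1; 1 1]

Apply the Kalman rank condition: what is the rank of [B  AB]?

AB = [[-3, -1], [-5, 1]]
Controllability matrix C = [B  AB] = [[-1, 1, -3, -1], [1, 1, -5, 1]]
Take the 2×2 submatrix of C formed by columns 1, 2: [[-1, 1], [1, 1]]. Its determinant is (-1)·1 - 1·1 = -1 - 1 = -2 ≠ 0.
So rank(C) ≥ 2; since C has 2 rows, rank(C) = 2.
rank(C) = 2 = n, so the pair (A, B) is completely controllable.

2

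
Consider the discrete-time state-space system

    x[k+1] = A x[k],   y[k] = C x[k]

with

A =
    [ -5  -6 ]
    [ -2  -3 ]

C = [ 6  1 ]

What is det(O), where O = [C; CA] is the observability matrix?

-202

CA = [[-32, -39]]
Observability matrix O = [C; CA] = [[6, 1], [-32, -39]]
det(O) = 6·(-39) - 1·(-32) = -234 - (-32) = -202
Since det(O) ≠ 0, rank(O) = 2 and the system is completely observable.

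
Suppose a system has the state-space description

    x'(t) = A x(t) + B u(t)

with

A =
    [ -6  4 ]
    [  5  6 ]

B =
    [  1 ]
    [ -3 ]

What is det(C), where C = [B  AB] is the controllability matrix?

AB = [[-18], [-13]]
Controllability matrix C = [B  AB] = [[1, -18], [-3, -13]]
det(C) = 1·(-13) - (-18)·(-3) = -13 - 54 = -67
Since det(C) ≠ 0, rank(C) = 2 and the system is completely controllable.

-67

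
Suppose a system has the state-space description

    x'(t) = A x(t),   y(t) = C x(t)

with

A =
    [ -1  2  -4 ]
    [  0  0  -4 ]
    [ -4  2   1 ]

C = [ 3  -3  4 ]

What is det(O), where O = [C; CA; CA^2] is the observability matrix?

2076

CA = [[-19, 14, 4]]
CA^2 = [[3, -30, 24]]
Observability matrix O = [C; CA; CA^2] = [[3, -3, 4], [-19, 14, 4], [3, -30, 24]]
Expanding along the first row, det(O) = 3·(14·24 - 4·(-30)) - (-3)·((-19)·24 - 4·3) + 4·((-19)·(-30) - 14·3) = 3·456 - (-3)·(-468) + 4·528 = 2076
Since det(O) ≠ 0, rank(O) = 3 and the system is completely observable.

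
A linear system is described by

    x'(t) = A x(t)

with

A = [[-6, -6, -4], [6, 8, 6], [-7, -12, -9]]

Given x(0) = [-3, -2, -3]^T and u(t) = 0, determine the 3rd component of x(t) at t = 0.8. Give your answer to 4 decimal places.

det(sI - A) = s^3 - (tr A)s^2 + (M11 + M22 + M33)s - det A, where Mii is the 2×2 principal minor of A obtained by deleting row i and column i.
tr A = (-6) + 8 + (-9) = -7; M11 = 8·(-9) - 6·(-12) = -72 - (-72) = 0; M22 = (-6)·(-9) - (-4)·(-7) = 54 - 28 = 26; M33 = (-6)·8 - (-6)·6 = -48 - (-36) = -12; sum of minors = 14.
det A = (-6)·(8·(-9) - 6·(-12)) - (-6)·(6·(-9) - 6·(-7)) + (-4)·(6·(-12) - 8·(-7)) = (-6)·0 - (-6)·(-12) + (-4)·(-16) = -8.
So p(s) = det(sI - A) = s^3 + 7s^2 + 14s + 8.
Rational-root test: any integer root divides 8. Testing small divisors, s = -1 works: p(-1) = -1 + 7 + (-14) + 8 = 0, so (s + 1) is a factor.
Dividing, p(s) = (s + 1)(s^2 + 6s + 8).
Factor s^2 + 6s + 8: two numbers with sum -6 and product 8 are -2 and -4, so s^2 + 6s + 8 = (s + 2)(s + 4).
Hence p(s) = (s + 1) (s + 2) (s + 4), with roots -4, -2, -1.
The eigenvalues -4, -2, -1 are distinct and real, so A is diagonalisable and x(t) = e^{At} x(0) = V diag(e^{λ_i t}) V^{-1} x(0), where the columns of V are the eigenvectors.
λ = -4: A - (-4)I = [[-2, -6, -4], [6, 12, 6], [-7, -12, -5]]. v must be orthogonal to every row; (row 1) × (row 2) = [12, -12, 12], so take v_1 = [-1, 1, -1]^T.
λ = -2: A - (-2)I = [[-4, -6, -4], [6, 10, 6], [-7, -12, -7]]. v must be orthogonal to every row; (row 1) × (row 2) = [4, 0, -4], so take v_2 = [1, 0, -1]^T.
λ = -1: A - (-1)I = [[-5, -6, -4], [6, 9, 6], [-7, -12, -8]]. v must be orthogonal to every row; (row 1) × (row 2) = [0, 6, -9], so take v_3 = [0, 2, -3]^T.
V = [v_1 v_2 v_3] = [[-1, 1, 0], [1, 0, 2], [-1, -1, -3]] has det V = -1, so V^{-1} = adj(V)/det V = [[-2, -3, -2], [-1, -3, -2], [1, 2, 1]].
Modal coordinates z(0) = V^{-1} x(0): (-2)·(-3) + (-3)·(-2) + (-2)·(-3) = 18; (-1)·(-3) + (-3)·(-2) + (-2)·(-3) = 15; 1·(-3) + 2·(-2) + 1·(-3) = -10; so z(0) = [18, 15, -10]^T.
x_3(t) = Σ_i (v_i)_3 · z_i(0) · e^{λ_i t} (row 3 of V times the modal terms).
x_3(0.8) = (-1)·18·e^{-4·0.8} + (-1)·15·e^{-2·0.8} + (-3)·(-10)·e^{-1·0.8} = (-18)·0.040762 + (-15)·0.201897 + 30·0.449329 = 9.7177.

9.7177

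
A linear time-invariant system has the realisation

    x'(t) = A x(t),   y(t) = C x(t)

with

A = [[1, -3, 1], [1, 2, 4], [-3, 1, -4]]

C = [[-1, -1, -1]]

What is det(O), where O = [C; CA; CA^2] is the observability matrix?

17

CA = [[1, 0, -1]]
CA^2 = [[4, -4, 5]]
Observability matrix O = [C; CA; CA^2] = [[-1, -1, -1], [1, 0, -1], [4, -4, 5]]
Expanding along the first row, det(O) = (-1)·(0·5 - (-1)·(-4)) - (-1)·(1·5 - (-1)·4) + (-1)·(1·(-4) - 0·4) = (-1)·(-4) - (-1)·9 + (-1)·(-4) = 17
Since det(O) ≠ 0, rank(O) = 3 and the system is completely observable.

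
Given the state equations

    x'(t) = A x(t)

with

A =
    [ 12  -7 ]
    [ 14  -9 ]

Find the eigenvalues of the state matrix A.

det(sI - A) = s^2 - (tr A)s + det A, with tr A = 12 + (-9) = 3 and det A = 12·(-9) - (-7)·14 = -108 - (-98) = -10.
So p(s) = det(sI - A) = s^2 - 3s - 10.
Factor s^2 - 3s - 10: two numbers with sum 3 and product -10 are 5 and -2, so s^2 - 3s - 10 = (s - 5)(s + 2).
Hence p(s) = (s - 5) (s + 2), with roots -2, 5.
At least one eigenvalue has non-negative real part, so the system is not asymptotically stable.

-2, 5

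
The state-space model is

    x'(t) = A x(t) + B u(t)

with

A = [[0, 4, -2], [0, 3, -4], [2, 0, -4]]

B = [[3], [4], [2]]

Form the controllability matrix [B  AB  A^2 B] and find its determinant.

-872

AB = [[12], [4], [-2]]
A^2B = [[20], [20], [32]]
Controllability matrix C = [B  AB  A^2B] = [[3, 12, 20], [4, 4, 20], [2, -2, 32]]
Expanding along the first row, det(C) = 3·(4·32 - 20·(-2)) - 12·(4·32 - 20·2) + 20·(4·(-2) - 4·2) = 3·168 - 12·88 + 20·(-16) = -872
Since det(C) ≠ 0, rank(C) = 3 and the system is completely controllable.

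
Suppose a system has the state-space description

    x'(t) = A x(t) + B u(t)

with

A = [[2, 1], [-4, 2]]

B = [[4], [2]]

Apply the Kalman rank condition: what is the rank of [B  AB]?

AB = [[10], [-12]]
Controllability matrix C = [B  AB] = [[4, 10], [2, -12]]
det(C) = 4·(-12) - 10·2 = -48 - 20 = -68 ≠ 0, so rank(C) = 2.
rank(C) = 2 = n, so the pair (A, B) is completely controllable.

2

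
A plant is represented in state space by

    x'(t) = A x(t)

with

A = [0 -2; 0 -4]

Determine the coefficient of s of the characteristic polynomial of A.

For a 2×2 matrix, det(sI - A) = s^2 - (tr A)s + det A.
tr A = -4, det A = 0.
So p(s) = s^2 + 4s.
The coefficient of s is 4.

4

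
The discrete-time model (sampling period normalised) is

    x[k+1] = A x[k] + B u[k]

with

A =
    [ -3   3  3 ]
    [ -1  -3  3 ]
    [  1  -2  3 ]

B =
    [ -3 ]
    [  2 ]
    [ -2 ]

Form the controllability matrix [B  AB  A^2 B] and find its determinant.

5181

AB = [[9], [-9], [-13]]
A^2B = [[-93], [-21], [-12]]
Controllability matrix C = [B  AB  A^2B] = [[-3, 9, -93], [2, -9, -21], [-2, -13, -12]]
Expanding along the first row, det(C) = (-3)·((-9)·(-12) - (-21)·(-13)) - 9·(2·(-12) - (-21)·(-2)) + (-93)·(2·(-13) - (-9)·(-2)) = (-3)·(-165) - 9·(-66) + (-93)·(-44) = 5181
Since det(C) ≠ 0, rank(C) = 3 and the system is completely controllable.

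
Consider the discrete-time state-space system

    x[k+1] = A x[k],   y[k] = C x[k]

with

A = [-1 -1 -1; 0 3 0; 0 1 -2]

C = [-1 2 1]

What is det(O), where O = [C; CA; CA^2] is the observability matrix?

CA = [[1, 8, -1]]
CA^2 = [[-1, 22, 1]]
Observability matrix O = [C; CA; CA^2] = [[-1, 2, 1], [1, 8, -1], [-1, 22, 1]]
Expanding along the first row, det(O) = (-1)·(8·1 - (-1)·22) - 2·(1·1 - (-1)·(-1)) + 1·(1·22 - 8·(-1)) = (-1)·30 - 2·0 + 1·30 = 0
Since det(O) = 0, rank(O) < 3 and the system is not completely observable.

0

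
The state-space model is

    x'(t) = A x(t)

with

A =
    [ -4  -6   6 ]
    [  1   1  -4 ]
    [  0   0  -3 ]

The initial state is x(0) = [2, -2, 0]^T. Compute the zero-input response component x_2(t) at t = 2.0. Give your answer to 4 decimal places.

-0.5047

det(sI - A) = s^3 - (tr A)s^2 + (M11 + M22 + M33)s - det A, where Mii is the 2×2 principal minor of A obtained by deleting row i and column i.
tr A = (-4) + 1 + (-3) = -6; M11 = 1·(-3) - (-4)·0 = -3 - 0 = -3; M22 = (-4)·(-3) - 6·0 = 12 - 0 = 12; M33 = (-4)·1 - (-6)·1 = -4 - (-6) = 2; sum of minors = 11.
det A = (-4)·(1·(-3) - (-4)·0) - (-6)·(1·(-3) - (-4)·0) + 6·(1·0 - 1·0) = (-4)·(-3) - (-6)·(-3) + 6·0 = -6.
So p(s) = det(sI - A) = s^3 + 6s^2 + 11s + 6.
Rational-root test: any integer root divides 6. Testing small divisors, s = -1 works: p(-1) = -1 + 6 + (-11) + 6 = 0, so (s + 1) is a factor.
Dividing, p(s) = (s + 1)(s^2 + 5s + 6).
Factor s^2 + 5s + 6: two numbers with sum -5 and product 6 are -2 and -3, so s^2 + 5s + 6 = (s + 2)(s + 3).
Hence p(s) = (s + 1) (s + 2) (s + 3), with roots -3, -2, -1.
The eigenvalues -3, -2, -1 are distinct and real, so A is diagonalisable and x(t) = e^{At} x(0) = V diag(e^{λ_i t}) V^{-1} x(0), where the columns of V are the eigenvectors.
λ = -3: A - (-3)I = [[-1, -6, 6], [1, 4, -4], [0, 0, 0]]. v must be orthogonal to every row; (row 1) × (row 2) = [0, 2, 2], so take v_1 = [0, 1, 1]^T.
λ = -2: A - (-2)I = [[-2, -6, 6], [1, 3, -4], [0, 0, -1]]. v must be orthogonal to every row; (row 1) × (row 2) = [6, -2, 0], so take v_2 = [-3, 1, 0]^T.
λ = -1: A - (-1)I = [[-3, -6, 6], [1, 2, -4], [0, 0, -2]]. v must be orthogonal to every row; (row 1) × (row 2) = [12, -6, 0], so take v_3 = [-2, 1, 0]^T.
V = [v_1 v_2 v_3] = [[0, -3, -2], [1, 1, 1], [1, 0, 0]] has det V = -1, so V^{-1} = adj(V)/det V = [[0, 0, 1], [-1, -2, 2], [1, 3, -3]].
Modal coordinates z(0) = V^{-1} x(0): 0·2 + 0·(-2) + 1·0 = 0; (-1)·2 + (-2)·(-2) + 2·0 = 2; 1·2 + 3·(-2) + (-3)·0 = -4; so z(0) = [0, 2, -4]^T.
x_2(t) = Σ_i (v_i)_2 · z_i(0) · e^{λ_i t} (row 2 of V times the modal terms).
x_2(2.0) = 1·0·e^{-3·2.0} + 1·2·e^{-2·2.0} + 1·(-4)·e^{-1·2.0} = 0·0.002479 + 2·0.018316 + (-4)·0.135335 = -0.5047.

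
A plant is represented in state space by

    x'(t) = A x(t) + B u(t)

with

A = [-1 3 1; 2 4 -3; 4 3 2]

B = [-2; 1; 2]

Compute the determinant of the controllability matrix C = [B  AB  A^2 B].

-330

AB = [[7], [-6], [-1]]
A^2B = [[-26], [-7], [8]]
Controllability matrix C = [B  AB  A^2B] = [[-2, 7, -26], [1, -6, -7], [2, -1, 8]]
Expanding along the first row, det(C) = (-2)·((-6)·8 - (-7)·(-1)) - 7·(1·8 - (-7)·2) + (-26)·(1·(-1) - (-6)·2) = (-2)·(-55) - 7·22 + (-26)·11 = -330
Since det(C) ≠ 0, rank(C) = 3 and the system is completely controllable.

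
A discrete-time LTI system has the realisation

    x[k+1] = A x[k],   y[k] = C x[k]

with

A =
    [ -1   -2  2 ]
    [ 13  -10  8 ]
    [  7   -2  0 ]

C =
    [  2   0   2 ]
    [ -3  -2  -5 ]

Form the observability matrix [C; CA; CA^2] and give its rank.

CA = [[12, -8, 4], [-58, 36, -22]]
CA^2 = [[-88, 48, -40], [372, -200, 172]]
Observability matrix O = [C; CA; CA^2] = [[2, 0, 2], [-3, -2, -5], [12, -8, 4], [-58, 36, -22], [-88, 48, -40], [372, -200, 172]]
The columns c1, c2, c3 of O are linearly dependent: -c1 - c2 + c3 = 0 (check each entry), so rank(O) ≤ 2.
The 2×2 minor from rows 1, 2, columns 1, 2 is 2·(-2) - 0·(-3) = -4 - 0 = -4 ≠ 0, so rank(O) = 2.
rank(O) = 2 < n = 3, so the pair (A, C) is not completely observable.

2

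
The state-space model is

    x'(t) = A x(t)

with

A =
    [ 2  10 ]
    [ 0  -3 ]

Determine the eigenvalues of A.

det(sI - A) = s^2 - (tr A)s + det A, with tr A = 2 + (-3) = -1 and det A = 2·(-3) - 10·0 = -6 - 0 = -6.
So p(s) = det(sI - A) = s^2 + s - 6.
Factor s^2 + s - 6: two numbers with sum -1 and product -6 are 2 and -3, so s^2 + s - 6 = (s - 2)(s + 3).
Hence p(s) = (s - 2) (s + 3), with roots -3, 2.
At least one eigenvalue has non-negative real part, so the system is not asymptotically stable.

-3, 2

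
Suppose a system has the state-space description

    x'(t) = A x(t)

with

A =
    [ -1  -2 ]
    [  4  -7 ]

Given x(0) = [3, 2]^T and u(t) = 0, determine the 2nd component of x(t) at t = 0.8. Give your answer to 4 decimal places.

det(sI - A) = s^2 - (tr A)s + det A, with tr A = (-1) + (-7) = -8 and det A = (-1)·(-7) - (-2)·4 = 7 - (-8) = 15.
So p(s) = det(sI - A) = s^2 + 8s + 15.
Factor s^2 + 8s + 15: two numbers with sum -8 and product 15 are -3 and -5, so s^2 + 8s + 15 = (s + 3)(s + 5).
Hence p(s) = (s + 3) (s + 5), with roots -5, -3.
The eigenvalues -5, -3 are distinct and real, so A is diagonalisable and x(t) = e^{At} x(0) = V diag(e^{λ_i t}) V^{-1} x(0), where the columns of V are the eigenvectors.
λ = -5: A - (-5)I = [[4, -2], [4, -2]]. Row 1 gives 4·v1 + (-2)·v2 = 0, so take v_1 = [1, 2]^T.
λ = -3: A - (-3)I = [[2, -2], [4, -4]]. Row 1 gives 2·v1 + (-2)·v2 = 0, so take v_2 = [-1, -1]^T.
V = [v_1 v_2] = [[1, -1], [2, -1]] has det V = 1, so V^{-1} = adj(V)/det V = [[-1, 1], [-2, 1]].
Modal coordinates z(0) = V^{-1} x(0): (-1)·3 + 1·2 = -1; (-2)·3 + 1·2 = -4; so z(0) = [-1, -4]^T.
x_2(t) = Σ_i (v_i)_2 · z_i(0) · e^{λ_i t} (row 2 of V times the modal terms).
x_2(0.8) = 2·(-1)·e^{-5·0.8} + (-1)·(-4)·e^{-3·0.8} = (-2)·0.018316 + 4·0.090718 = 0.3262.

0.3262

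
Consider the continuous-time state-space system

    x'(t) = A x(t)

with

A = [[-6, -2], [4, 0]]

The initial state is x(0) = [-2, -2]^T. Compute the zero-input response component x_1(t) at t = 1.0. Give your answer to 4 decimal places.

0.4314

det(sI - A) = s^2 - (tr A)s + det A, with tr A = (-6) + 0 = -6 and det A = (-6)·0 - (-2)·4 = 0 - (-8) = 8.
So p(s) = det(sI - A) = s^2 + 6s + 8.
Factor s^2 + 6s + 8: two numbers with sum -6 and product 8 are -2 and -4, so s^2 + 6s + 8 = (s + 2)(s + 4).
Hence p(s) = (s + 2) (s + 4), with roots -4, -2.
The eigenvalues -4, -2 are distinct and real, so A is diagonalisable and x(t) = e^{At} x(0) = V diag(e^{λ_i t}) V^{-1} x(0), where the columns of V are the eigenvectors.
λ = -4: A - (-4)I = [[-2, -2], [4, 4]]. Row 1 gives (-2)·v1 + (-2)·v2 = 0, so take v_1 = [1, -1]^T.
λ = -2: A - (-2)I = [[-4, -2], [4, 2]]. Row 1 gives (-4)·v1 + (-2)·v2 = 0, so take v_2 = [1, -2]^T.
V = [v_1 v_2] = [[1, 1], [-1, -2]] has det V = -1, so V^{-1} = adj(V)/det V = [[2, 1], [-1, -1]].
Modal coordinates z(0) = V^{-1} x(0): 2·(-2) + 1·(-2) = -6; (-1)·(-2) + (-1)·(-2) = 4; so z(0) = [-6, 4]^T.
x_1(t) = Σ_i (v_i)_1 · z_i(0) · e^{λ_i t} (row 1 of V times the modal terms).
x_1(1.0) = 1·(-6)·e^{-4·1.0} + 1·4·e^{-2·1.0} = (-6)·0.018316 + 4·0.135335 = 0.4314.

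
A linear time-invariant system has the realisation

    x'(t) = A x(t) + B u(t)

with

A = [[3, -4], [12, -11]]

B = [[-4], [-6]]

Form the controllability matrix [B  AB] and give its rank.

AB = [[12], [18]]
Controllability matrix C = [B  AB] = [[-4, 12], [-6, 18]]
Every column of C is a scalar multiple of column 1 = [-4, -6] (multipliers 1, -3), so the columns span a one-dimensional space.
C ≠ 0, hence rank(C) = 1.
rank(C) = 1 < n = 2, so the pair (A, B) is not completely controllable.

1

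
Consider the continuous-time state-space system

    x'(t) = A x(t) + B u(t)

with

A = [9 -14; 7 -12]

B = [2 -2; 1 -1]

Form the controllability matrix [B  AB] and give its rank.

AB = [[4, -4], [2, -2]]
Controllability matrix C = [B  AB] = [[2, -2, 4, -4], [1, -1, 2, -2]]
Every column of C is a scalar multiple of column 1 = [2, 1] (multipliers 1, -1, 2, -2), so the columns span a one-dimensional space.
C ≠ 0, hence rank(C) = 1.
rank(C) = 1 < n = 2, so the pair (A, B) is not completely controllable.

1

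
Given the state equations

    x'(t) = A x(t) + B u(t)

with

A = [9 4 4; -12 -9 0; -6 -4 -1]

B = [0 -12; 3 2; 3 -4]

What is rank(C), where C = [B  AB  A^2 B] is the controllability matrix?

2

AB = [[24, -116], [-27, 126], [-15, 68]]
A^2B = [[48, -268], [-45, 258], [-21, 124]]
Controllability matrix C = [B  AB  A^2B] = [[0, -12, 24, -116, 48, -268], [3, 2, -27, 126, -45, 258], [3, -4, -15, 68, -21, 124]]
The rows r1, r2, r3 of C are linearly dependent: -r1 - 2·r2 + 2·r3 = 0 (check each entry), so rank(C) ≤ 2.
The 2×2 minor from rows 1, 2, columns 1, 2 is 0·2 - (-12)·3 = 0 - (-36) = 36 ≠ 0, so rank(C) = 2.
rank(C) = 2 < n = 3, so the pair (A, B) is not completely controllable.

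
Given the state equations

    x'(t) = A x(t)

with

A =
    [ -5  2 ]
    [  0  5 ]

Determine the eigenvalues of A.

det(sI - A) = s^2 - (tr A)s + det A, with tr A = (-5) + 5 = 0 and det A = (-5)·5 - 2·0 = -25 - 0 = -25.
So p(s) = det(sI - A) = s^2 - 25.
Factor s^2 - 25: two numbers with sum 0 and product -25 are 5 and -5, so s^2 - 25 = (s - 5)(s + 5).
Hence p(s) = (s - 5) (s + 5), with roots -5, 5.
At least one eigenvalue has non-negative real part, so the system is not asymptotically stable.

-5, 5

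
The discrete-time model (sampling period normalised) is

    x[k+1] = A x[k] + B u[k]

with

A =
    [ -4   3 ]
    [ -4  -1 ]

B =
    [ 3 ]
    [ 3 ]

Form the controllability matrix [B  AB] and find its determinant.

AB = [[-3], [-15]]
Controllability matrix C = [B  AB] = [[3, -3], [3, -15]]
det(C) = 3·(-15) - (-3)·3 = -45 - (-9) = -36
Since det(C) ≠ 0, rank(C) = 2 and the system is completely controllable.

-36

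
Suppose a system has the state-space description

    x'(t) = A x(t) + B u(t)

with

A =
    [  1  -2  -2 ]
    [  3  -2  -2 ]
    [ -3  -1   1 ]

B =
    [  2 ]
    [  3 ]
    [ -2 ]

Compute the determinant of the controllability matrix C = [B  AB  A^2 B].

-162

AB = [[0], [4], [-11]]
A^2B = [[14], [14], [-15]]
Controllability matrix C = [B  AB  A^2B] = [[2, 0, 14], [3, 4, 14], [-2, -11, -15]]
Expanding along the first row, det(C) = 2·(4·(-15) - 14·(-11)) - 0·(3·(-15) - 14·(-2)) + 14·(3·(-11) - 4·(-2)) = 2·94 - 0·(-17) + 14·(-25) = -162
Since det(C) ≠ 0, rank(C) = 3 and the system is completely controllable.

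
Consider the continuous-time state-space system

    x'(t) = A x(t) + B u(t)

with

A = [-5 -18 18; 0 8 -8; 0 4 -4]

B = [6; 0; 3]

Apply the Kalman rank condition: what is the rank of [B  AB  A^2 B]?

AB = [[24], [-24], [-12]]
A^2B = [[96], [-96], [-48]]
Controllability matrix C = [B  AB  A^2B] = [[6, 24, 96], [0, -24, -96], [3, -12, -48]]
The rows r1, r2, r3 of C are linearly dependent: -r1 - 2·r2 + 2·r3 = 0 (check each entry), so rank(C) ≤ 2.
The 2×2 minor from rows 1, 2, columns 1, 2 is 6·(-24) - 24·0 = -144 - 0 = -144 ≠ 0, so rank(C) = 2.
rank(C) = 2 < n = 3, so the pair (A, B) is not completely controllable.

2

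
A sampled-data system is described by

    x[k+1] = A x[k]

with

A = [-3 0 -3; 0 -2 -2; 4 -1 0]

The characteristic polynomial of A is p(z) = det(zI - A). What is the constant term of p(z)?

18

Expand det(zI - A) for the 3×3 matrix.
p(z) = z^3 + 5z^2 + 16z + 18.
(Check: constant term = det(-A) = (-1)^3 det A = 18; coefficient of z^2 = -tr A = 5.)
The constant term is 18.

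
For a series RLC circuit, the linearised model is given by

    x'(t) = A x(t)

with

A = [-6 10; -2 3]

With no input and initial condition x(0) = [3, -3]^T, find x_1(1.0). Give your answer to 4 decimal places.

det(sI - A) = s^2 - (tr A)s + det A, with tr A = (-6) + 3 = -3 and det A = (-6)·3 - 10·(-2) = -18 - (-20) = 2.
So p(s) = det(sI - A) = s^2 + 3s + 2.
Factor s^2 + 3s + 2: two numbers with sum -3 and product 2 are -1 and -2, so s^2 + 3s + 2 = (s + 1)(s + 2).
Hence p(s) = (s + 1) (s + 2), with roots -2, -1.
The eigenvalues -2, -1 are distinct and real, so A is diagonalisable and x(t) = e^{At} x(0) = V diag(e^{λ_i t}) V^{-1} x(0), where the columns of V are the eigenvectors.
λ = -2: A - (-2)I = [[-4, 10], [-2, 5]]. Row 1 gives (-4)·v1 + 10·v2 = 0, so take v_1 = [5, 2]^T.
λ = -1: A - (-1)I = [[-5, 10], [-2, 4]]. Row 1 gives (-5)·v1 + 10·v2 = 0, so take v_2 = [2, 1]^T.
V = [v_1 v_2] = [[5, 2], [2, 1]] has det V = 1, so V^{-1} = adj(V)/det V = [[1, -2], [-2, 5]].
Modal coordinates z(0) = V^{-1} x(0): 1·3 + (-2)·(-3) = 9; (-2)·3 + 5·(-3) = -21; so z(0) = [9, -21]^T.
x_1(t) = Σ_i (v_i)_1 · z_i(0) · e^{λ_i t} (row 1 of V times the modal terms).
x_1(1.0) = 5·9·e^{-2·1.0} + 2·(-21)·e^{-1·1.0} = 45·0.135335 + (-42)·0.367879 = -9.3608.

-9.3608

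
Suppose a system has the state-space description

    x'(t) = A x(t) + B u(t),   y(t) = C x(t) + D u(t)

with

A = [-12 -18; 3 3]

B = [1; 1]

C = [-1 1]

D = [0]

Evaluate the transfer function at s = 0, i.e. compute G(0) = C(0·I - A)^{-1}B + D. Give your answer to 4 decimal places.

2.0000

G(0) = C(-A)^{-1}B + D = -C A^{-1} B + D.
det A = 18, so A^{-1} = (1/18)·adj(A) = [[1/6, 1], [-1/6, -2/3]]
A^{-1} B = [7/6, -5/6]^T
C A^{-1} B = -2
G(0) = D - C A^{-1} B = 0 - (-2) = 2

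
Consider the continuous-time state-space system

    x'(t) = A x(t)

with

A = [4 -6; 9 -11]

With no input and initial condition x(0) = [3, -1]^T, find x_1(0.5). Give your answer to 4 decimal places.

3.3900

det(sI - A) = s^2 - (tr A)s + det A, with tr A = 4 + (-11) = -7 and det A = 4·(-11) - (-6)·9 = -44 - (-54) = 10.
So p(s) = det(sI - A) = s^2 + 7s + 10.
Factor s^2 + 7s + 10: two numbers with sum -7 and product 10 are -2 and -5, so s^2 + 7s + 10 = (s + 2)(s + 5).
Hence p(s) = (s + 2) (s + 5), with roots -5, -2.
The eigenvalues -5, -2 are distinct and real, so A is diagonalisable and x(t) = e^{At} x(0) = V diag(e^{λ_i t}) V^{-1} x(0), where the columns of V are the eigenvectors.
λ = -5: A - (-5)I = [[9, -6], [9, -6]]. Row 1 gives 9·v1 + (-6)·v2 = 0, so take v_1 = [2, 3]^T.
λ = -2: A - (-2)I = [[6, -6], [9, -9]]. Row 1 gives 6·v1 + (-6)·v2 = 0, so take v_2 = [1, 1]^T.
V = [v_1 v_2] = [[2, 1], [3, 1]] has det V = -1, so V^{-1} = adj(V)/det V = [[-1, 1], [3, -2]].
Modal coordinates z(0) = V^{-1} x(0): (-1)·3 + 1·(-1) = -4; 3·3 + (-2)·(-1) = 11; so z(0) = [-4, 11]^T.
x_1(t) = Σ_i (v_i)_1 · z_i(0) · e^{λ_i t} (row 1 of V times the modal terms).
x_1(0.5) = 2·(-4)·e^{-5·0.5} + 1·11·e^{-2·0.5} = (-8)·0.082085 + 11·0.367879 = 3.3900.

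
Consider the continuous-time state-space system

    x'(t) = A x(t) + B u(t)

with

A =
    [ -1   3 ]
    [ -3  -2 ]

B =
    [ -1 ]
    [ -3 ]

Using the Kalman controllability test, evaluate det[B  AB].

AB = [[-8], [9]]
Controllability matrix C = [B  AB] = [[-1, -8], [-3, 9]]
det(C) = (-1)·9 - (-8)·(-3) = -9 - 24 = -33
Since det(C) ≠ 0, rank(C) = 2 and the system is completely controllable.

-33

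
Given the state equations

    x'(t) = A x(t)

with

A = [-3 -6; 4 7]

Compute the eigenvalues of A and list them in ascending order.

1, 3

det(sI - A) = s^2 - (tr A)s + det A, with tr A = (-3) + 7 = 4 and det A = (-3)·7 - (-6)·4 = -21 - (-24) = 3.
So p(s) = det(sI - A) = s^2 - 4s + 3.
Factor s^2 - 4s + 3: two numbers with sum 4 and product 3 are 3 and 1, so s^2 - 4s + 3 = (s - 3)(s - 1).
Hence p(s) = (s - 3) (s - 1), with roots 1, 3.
At least one eigenvalue has non-negative real part, so the system is not asymptotically stable.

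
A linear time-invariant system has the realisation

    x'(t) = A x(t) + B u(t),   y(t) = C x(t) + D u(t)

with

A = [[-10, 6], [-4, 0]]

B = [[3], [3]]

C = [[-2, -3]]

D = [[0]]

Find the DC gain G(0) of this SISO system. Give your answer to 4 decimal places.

-3.7500

G(0) = C(-A)^{-1}B + D = -C A^{-1} B + D.
det A = 24, so A^{-1} = (1/24)·adj(A) = [[0, -1/4], [1/6, -5/12]]
A^{-1} B = [-3/4, -3/4]^T
C A^{-1} B = 15/4
G(0) = D - C A^{-1} B = 0 - (15/4) = -15/4 ≈ -3.7500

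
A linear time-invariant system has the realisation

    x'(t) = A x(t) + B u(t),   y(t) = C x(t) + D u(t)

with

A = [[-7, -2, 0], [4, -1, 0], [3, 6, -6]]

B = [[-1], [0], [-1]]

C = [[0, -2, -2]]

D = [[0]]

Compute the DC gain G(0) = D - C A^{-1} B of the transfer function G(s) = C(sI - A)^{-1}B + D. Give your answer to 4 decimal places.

G(0) = C(-A)^{-1}B + D = -C A^{-1} B + D.
det A = -90, so A^{-1} = (1/-90)·adj(A) = [[-1/15, 2/15, 0], [-4/15, -7/15, 0], [-3/10, -2/5, -1/6]]
A^{-1} B = [1/15, 4/15, 7/15]^T
C A^{-1} B = -22/15
G(0) = D - C A^{-1} B = 0 - (-22/15) = 22/15 ≈ 1.4667

1.4667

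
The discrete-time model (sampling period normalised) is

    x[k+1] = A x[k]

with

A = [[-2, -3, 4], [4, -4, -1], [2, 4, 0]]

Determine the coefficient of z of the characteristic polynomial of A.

Expand det(zI - A) for the 3×3 matrix.
p(z) = z^3 + 6z^2 + 16z - 94.
(Check: constant term = det(-A) = (-1)^3 det A = -94; coefficient of z^2 = -tr A = 6.)
The coefficient of z is 16.

16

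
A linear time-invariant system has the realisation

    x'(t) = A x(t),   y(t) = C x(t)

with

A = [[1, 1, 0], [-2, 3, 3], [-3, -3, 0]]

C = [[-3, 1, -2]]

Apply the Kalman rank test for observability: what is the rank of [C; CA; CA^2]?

CA = [[1, 6, 3]]
CA^2 = [[-20, 10, 18]]
Observability matrix O = [C; CA; CA^2] = [[-3, 1, -2], [1, 6, 3], [-20, 10, 18]]
det(O) = (-3)·(6·18 - 3·10) - 1·(1·18 - 3·(-20)) + (-2)·(1·10 - 6·(-20)) = (-3)·78 - 1·78 + (-2)·130 = -572 ≠ 0, so rank(O) = 3.
rank(O) = 3 = n, so the pair (A, C) is completely observable.

3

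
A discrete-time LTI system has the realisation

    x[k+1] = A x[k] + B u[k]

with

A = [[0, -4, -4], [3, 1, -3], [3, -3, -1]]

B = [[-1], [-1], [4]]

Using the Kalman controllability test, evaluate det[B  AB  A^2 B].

AB = [[-12], [-16], [-4]]
A^2B = [[80], [-40], [16]]
Controllability matrix C = [B  AB  A^2B] = [[-1, -12, 80], [-1, -16, -40], [4, -4, 16]]
Expanding along the first row, det(C) = (-1)·((-16)·16 - (-40)·(-4)) - (-12)·((-1)·16 - (-40)·4) + 80·((-1)·(-4) - (-16)·4) = (-1)·(-416) - (-12)·144 + 80·68 = 7584
Since det(C) ≠ 0, rank(C) = 3 and the system is completely controllable.

7584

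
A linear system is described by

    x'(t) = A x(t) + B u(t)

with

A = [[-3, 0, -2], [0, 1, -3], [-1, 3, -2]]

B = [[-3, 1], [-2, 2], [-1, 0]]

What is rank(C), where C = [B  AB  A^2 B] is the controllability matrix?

AB = [[11, -3], [1, 2], [-1, 5]]
A^2B = [[-31, -1], [4, -13], [-6, -1]]
Controllability matrix C = [B  AB  A^2B] = [[-3, 1, 11, -3, -31, -1], [-2, 2, 1, 2, 4, -13], [-1, 0, -1, 5, -6, -1]]
Take the 3×3 submatrix of C formed by columns 1, 2, 3: [[-3, 1, 11], [-2, 2, 1], [-1, 0, -1]]. Its determinant is (-3)·(2·(-1) - 1·0) - 1·((-2)·(-1) - 1·(-1)) + 11·((-2)·0 - 2·(-1)) = (-3)·(-2) - 1·3 + 11·2 = 25 ≠ 0.
So rank(C) ≥ 3; since C has 3 rows, rank(C) = 3.
rank(C) = 3 = n, so the pair (A, B) is completely controllable.

3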